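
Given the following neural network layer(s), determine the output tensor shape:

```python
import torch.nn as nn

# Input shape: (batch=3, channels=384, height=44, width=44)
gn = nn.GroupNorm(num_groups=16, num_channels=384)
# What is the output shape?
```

Input: (3, 384, 44, 44) -> Output: (3, 384, 44, 44)

Answer: (3, 384, 44, 44)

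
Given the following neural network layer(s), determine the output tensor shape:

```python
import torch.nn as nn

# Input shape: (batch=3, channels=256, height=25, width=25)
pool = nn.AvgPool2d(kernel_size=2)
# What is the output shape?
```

Input: (3, 256, 25, 25) -> Output: (3, 256, 12, 12)

Answer: (3, 256, 12, 12)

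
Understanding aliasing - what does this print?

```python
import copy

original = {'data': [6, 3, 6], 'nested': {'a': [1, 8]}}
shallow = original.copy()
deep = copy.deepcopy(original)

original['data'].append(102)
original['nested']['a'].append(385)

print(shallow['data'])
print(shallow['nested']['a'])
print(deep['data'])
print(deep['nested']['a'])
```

Key concept: comparing shallow vs deep copy.
Step by step:
`original = {'data': [6, 3, 6], 'nested': {'a': [1, 8]}}` → original = {'data': [6, 3, 6], 'nested': {'a': [1, 8]}}
`shallow = original.copy()` → shallow = {'data': [6, 3, 6], 'nested': {'a': [1, 8]}}
`deep = copy.deepcopy(original)` → deep = {'data': [6, 3, 6], 'nested': {'a': [1, 8]}}
`original['data'].append(102)` → original = {'data': [6, 3, 6, 102], 'nested': {'a': [1, 8]}}; shallow = {'data': [6, 3, 6, 102], 'nested': {'a': [1, 8]}}
`original['nested']['a'].append(385)` → original = {'data': [6, 3, 6, 102], 'nested': {'a': [1, 8, 385]}}; shallow = {'data': [6, 3, 6, 102], 'nested': {'a': [1, 8, 385]}}
`print(shallow['data'])` → prints [6, 3, 6, 102]
`print(shallow['nested']['a'])` → prints [1, 8, 385]
`print(deep['data'])` → prints [6, 3, 6]
`print(deep['nested']['a'])` → prints [1, 8]

Answer:
[6, 3, 6, 102]
[1, 8, 385]
[6, 3, 6]
[1, 8]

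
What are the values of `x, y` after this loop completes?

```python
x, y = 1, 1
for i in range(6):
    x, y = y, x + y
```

Fibonacci: after 6 iterations
`x, y` takes the values: (1, 1) → (1, 2) → (2, 3) → (3, 5) → (5, 8) → (8, 13) → (13, 21)

Answer: 13, 21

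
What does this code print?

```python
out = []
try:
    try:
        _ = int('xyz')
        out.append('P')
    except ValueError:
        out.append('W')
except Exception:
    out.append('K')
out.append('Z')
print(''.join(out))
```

Execution trace: 'W' (inner except ValueError) → 'Z' (after the try/except). Output: WZ

Answer: WZ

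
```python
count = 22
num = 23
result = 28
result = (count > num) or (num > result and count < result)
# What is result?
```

Trace:
`count = 22` → count = 22
`num = 23` → num = 23
`result = 28` → result = 28
`result = (count > num) or (num > result and count < result)` → result = False
So result = False

Answer: False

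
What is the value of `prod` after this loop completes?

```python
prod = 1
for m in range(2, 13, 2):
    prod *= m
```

Product of even numbers 2 to 12
`prod` takes the values: 1 → 2 → 8 → 48 → 384 → 3840 → 46080

Answer: 46080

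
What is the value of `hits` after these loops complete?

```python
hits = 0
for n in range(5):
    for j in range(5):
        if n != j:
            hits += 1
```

5² - 5 (exclude diagonal)
`hits` takes the values: 0 → 1 → 2 → 3 → 4 → 5 → 6 → 7 → 8 → 9 → 10 → 11 → 12 → 13 → 14 → 15 → 16 → 17 → 18 → 19 → 20

Answer: 20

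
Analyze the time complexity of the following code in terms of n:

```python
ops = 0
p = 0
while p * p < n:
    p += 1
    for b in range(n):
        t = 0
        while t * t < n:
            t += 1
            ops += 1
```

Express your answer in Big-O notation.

Each loop level contributes: √n × n × √n. Multiplying the contributions gives O(n^2).

Answer: O(n^2)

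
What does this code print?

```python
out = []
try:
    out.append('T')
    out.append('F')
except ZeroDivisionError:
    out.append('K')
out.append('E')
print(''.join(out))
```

Execution trace: 'T' (try body) → 'F' (try body, no exception) → 'E' (after the try/except). Output: TFE

Answer: TFE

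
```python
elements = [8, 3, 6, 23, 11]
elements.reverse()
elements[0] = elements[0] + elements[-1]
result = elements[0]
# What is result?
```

Trace:
`elements = [8, 3, 6, 23, 11]` → elements = [8, 3, 6, 23, 11]
`elements.reverse()` → elements = [11, 23, 6, 3, 8]
`elements[0] = elements[0] + elements[-1]` → elements = [19, 23, 6, 3, 8]
`result = elements[0]` → result = 19
So result = 19

Answer: 19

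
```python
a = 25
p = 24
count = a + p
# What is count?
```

Trace:
`a = 25` → a = 25
`p = 24` → p = 24
`count = a + p` → count = 49
So count = 49

Answer: 49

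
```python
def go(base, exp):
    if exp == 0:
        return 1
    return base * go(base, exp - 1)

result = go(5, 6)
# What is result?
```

go(5, 6) = 5 * 5 * 5 * 5 * 5 * 5 = 15625

Answer: 15625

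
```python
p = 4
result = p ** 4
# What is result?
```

Trace:
`p = 4` → p = 4
`result = p ** 4` → result = 256
So result = 256

Answer: 256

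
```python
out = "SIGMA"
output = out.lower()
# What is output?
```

Trace:
`out = "SIGMA"` → out = 'SIGMA'
`output = out.lower()` → output = 'sigma'
So output = 'sigma'

Answer: 'sigma'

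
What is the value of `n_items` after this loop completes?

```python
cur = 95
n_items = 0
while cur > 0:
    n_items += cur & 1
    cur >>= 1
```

Count set bits in 95 (binary: 0b1011111)
`n_items` takes the values: 0 → 1 → 2 → 3 → 4 → 5 → 6

Answer: 6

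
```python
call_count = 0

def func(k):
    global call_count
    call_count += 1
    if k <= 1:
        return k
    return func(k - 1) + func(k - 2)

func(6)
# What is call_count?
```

Calls(k) = 1 + Calls(k-1) + Calls(k-2); Calls(0)=Calls(1)=1. For k=6 this gives 25.

Answer: 25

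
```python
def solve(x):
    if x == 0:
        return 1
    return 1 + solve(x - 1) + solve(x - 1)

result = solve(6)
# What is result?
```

solve(x) = 1 + 2·solve(x-1), solve(0)=1. Closed form: (1+1)·2^6 - 1 = 127.

Answer: 127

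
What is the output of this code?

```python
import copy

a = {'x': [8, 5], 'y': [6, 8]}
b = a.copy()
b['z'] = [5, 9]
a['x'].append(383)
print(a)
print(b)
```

Key concept: shallow copy of dict with mutable values.
Step by step:
`a = {'x': [8, 5], 'y': [6, 8]}` → a = {'x': [8, 5], 'y': [6, 8]}
`b = a.copy()` → b = {'x': [8, 5], 'y': [6, 8]}
`b['z'] = [5, 9]` → b = {'x': [8, 5], 'y': [6, 8], 'z': [5, 9]}
`a['x'].append(383)` → a = {'x': [8, 5, 383], 'y': [6, 8]}; b = {'x': [8, 5, 383], 'y': [6, 8], 'z': [5, 9]}
`print(a)` → prints {'x': [8, 5, 383], 'y': [6, 8]}
`print(b)` → prints {'x': [8, 5, 383], 'y': [6, 8], 'z': [5, 9]}

Answer:
{'x': [8, 5, 383], 'y': [6, 8]}
{'x': [8, 5, 383], 'y': [6, 8], 'z': [5, 9]}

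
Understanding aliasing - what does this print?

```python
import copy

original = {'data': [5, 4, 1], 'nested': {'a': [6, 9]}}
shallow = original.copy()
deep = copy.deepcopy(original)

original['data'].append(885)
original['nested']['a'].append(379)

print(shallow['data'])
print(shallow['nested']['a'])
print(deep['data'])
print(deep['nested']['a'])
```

Key concept: comparing shallow vs deep copy.
Step by step:
`original = {'data': [5, 4, 1], 'nested': {'a': [6, 9]}}` → original = {'data': [5, 4, 1], 'nested': {'a': [6, 9]}}
`shallow = original.copy()` → shallow = {'data': [5, 4, 1], 'nested': {'a': [6, 9]}}
`deep = copy.deepcopy(original)` → deep = {'data': [5, 4, 1], 'nested': {'a': [6, 9]}}
`original['data'].append(885)` → original = {'data': [5, 4, 1, 885], 'nested': {'a': [6, 9]}}; shallow = {'data': [5, 4, 1, 885], 'nested': {'a': [6, 9]}}
`original['nested']['a'].append(379)` → original = {'data': [5, 4, 1, 885], 'nested': {'a': [6, 9, 379]}}; shallow = {'data': [5, 4, 1, 885], 'nested': {'a': [6, 9, 379]}}
`print(shallow['data'])` → prints [5, 4, 1, 885]
`print(shallow['nested']['a'])` → prints [6, 9, 379]
`print(deep['data'])` → prints [5, 4, 1]
`print(deep['nested']['a'])` → prints [6, 9]

Answer:
[5, 4, 1, 885]
[6, 9, 379]
[5, 4, 1]
[6, 9]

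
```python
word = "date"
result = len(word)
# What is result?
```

Trace:
`word = "date"` → word = 'date'
`result = len(word)` → result = 4
So result = 4

Answer: 4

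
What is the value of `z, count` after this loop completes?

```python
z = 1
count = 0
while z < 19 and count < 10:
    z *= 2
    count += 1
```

Double until >= 19 or 10 iterations
`z, count` takes the values: (1, 0) → (2, 0) → (2, 1) → (4, 1) → (4, 2) → (8, 2) → (8, 3) → (16, 3) → (16, 4) → (32, 4) → (32, 5)

Answer: 32, 5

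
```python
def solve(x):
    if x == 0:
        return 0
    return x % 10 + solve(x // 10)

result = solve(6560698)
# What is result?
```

Sum of digits of 6560698: 8 + 9 + 6 + 0 + 6 + 5 + 6 = 40

Answer: 40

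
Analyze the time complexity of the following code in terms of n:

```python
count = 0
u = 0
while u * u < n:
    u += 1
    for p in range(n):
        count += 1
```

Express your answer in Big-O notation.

Each loop level contributes: √n × n. Multiplying the contributions gives O(n√n).

Answer: O(n√n)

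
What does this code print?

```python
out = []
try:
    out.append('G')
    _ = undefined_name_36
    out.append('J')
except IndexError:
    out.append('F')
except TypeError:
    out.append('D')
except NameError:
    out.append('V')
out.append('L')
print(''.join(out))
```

Execution trace: 'G' (try body) → 'V' (except NameError) → 'L' (after the try/except). Output: GVL

Answer: GVL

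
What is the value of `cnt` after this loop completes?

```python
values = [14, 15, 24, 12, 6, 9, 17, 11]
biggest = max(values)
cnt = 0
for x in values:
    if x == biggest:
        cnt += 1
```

Count of max value 24 in [14, 15, 24, 12, 6, 9, 17, 11]
`cnt` takes the values: 0 → 1

Answer: 1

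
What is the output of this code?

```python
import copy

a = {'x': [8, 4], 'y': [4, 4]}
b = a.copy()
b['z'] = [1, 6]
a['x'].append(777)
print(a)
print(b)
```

Key concept: shallow copy of dict with mutable values.
Step by step:
`a = {'x': [8, 4], 'y': [4, 4]}` → a = {'x': [8, 4], 'y': [4, 4]}
`b = a.copy()` → b = {'x': [8, 4], 'y': [4, 4]}
`b['z'] = [1, 6]` → b = {'x': [8, 4], 'y': [4, 4], 'z': [1, 6]}
`a['x'].append(777)` → a = {'x': [8, 4, 777], 'y': [4, 4]}; b = {'x': [8, 4, 777], 'y': [4, 4], 'z': [1, 6]}
`print(a)` → prints {'x': [8, 4, 777], 'y': [4, 4]}
`print(b)` → prints {'x': [8, 4, 777], 'y': [4, 4], 'z': [1, 6]}

Answer:
{'x': [8, 4, 777], 'y': [4, 4]}
{'x': [8, 4, 777], 'y': [4, 4], 'z': [1, 6]}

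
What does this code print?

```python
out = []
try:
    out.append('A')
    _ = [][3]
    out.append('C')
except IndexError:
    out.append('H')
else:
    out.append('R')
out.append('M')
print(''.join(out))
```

Execution trace: 'A' (try body) → 'H' (except IndexError) → 'M' (after the try/except). Output: AHM

Answer: AHM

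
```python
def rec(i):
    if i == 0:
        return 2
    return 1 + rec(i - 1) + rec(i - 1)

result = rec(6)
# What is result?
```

rec(i) = 1 + 2·rec(i-1), rec(0)=2. Closed form: (2+1)·2^6 - 1 = 191.

Answer: 191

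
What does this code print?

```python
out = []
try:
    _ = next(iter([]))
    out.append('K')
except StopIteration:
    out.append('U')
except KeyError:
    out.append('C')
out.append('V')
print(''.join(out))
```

Execution trace: 'U' (except StopIteration) → 'V' (after the try/except). Output: UV

Answer: UV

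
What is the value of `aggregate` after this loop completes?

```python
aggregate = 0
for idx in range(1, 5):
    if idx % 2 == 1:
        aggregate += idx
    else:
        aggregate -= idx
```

Add odd, subtract even
`aggregate` takes the values: 0 → 1 → -1 → 2 → -2

Answer: -2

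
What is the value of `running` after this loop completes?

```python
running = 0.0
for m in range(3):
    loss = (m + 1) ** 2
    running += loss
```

Sum of squared losses 1² + 2² + ... + 3²
`running` takes the values: 0.0 → 1.0 → 5.0 → 14.0

Answer: 14.0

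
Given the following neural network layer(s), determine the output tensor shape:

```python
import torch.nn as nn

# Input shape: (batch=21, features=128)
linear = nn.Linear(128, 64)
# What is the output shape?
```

Input: (21, 128) -> Output: (21, 64)

Answer: (21, 64)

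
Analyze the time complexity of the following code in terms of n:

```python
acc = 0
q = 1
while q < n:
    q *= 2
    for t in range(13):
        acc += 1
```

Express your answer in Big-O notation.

Each loop level contributes: log n × 1. Multiplying the contributions gives O(log n).

Answer: O(log n)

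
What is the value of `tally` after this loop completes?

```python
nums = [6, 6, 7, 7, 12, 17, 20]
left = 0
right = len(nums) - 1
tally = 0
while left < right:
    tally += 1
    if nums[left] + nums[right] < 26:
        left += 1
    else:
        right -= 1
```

Steps to find pair summing to 26
`tally` takes the values: 0 → 1 → 2 → 3 → 4 → 5 → 6

Answer: 6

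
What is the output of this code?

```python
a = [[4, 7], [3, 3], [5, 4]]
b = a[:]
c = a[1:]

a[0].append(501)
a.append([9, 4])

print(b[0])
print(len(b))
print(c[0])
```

Key concept: slice with nested mutation.
Step by step:
`a = [[4, 7], [3, 3], [5, 4]]` → a = [[4, 7], [3, 3], [5, 4]]
`b = a[:]` → b = [[4, 7], [3, 3], [5, 4]]
`c = a[1:]` → c = [[3, 3], [5, 4]]
`a[0].append(501)` → a = [[4, 7, 501], [3, 3], [5, 4]]; b = [[4, 7, 501], [3, 3], [5, 4]]
`a.append([9, 4])` → a = [[4, 7, 501], [3, 3], [5, 4], [9, 4]]
`print(b[0])` → prints [4, 7, 501]
`print(len(b))` → prints 3
`print(c[0])` → prints [3, 3]

Answer:
[4, 7, 501]
3
[3, 3]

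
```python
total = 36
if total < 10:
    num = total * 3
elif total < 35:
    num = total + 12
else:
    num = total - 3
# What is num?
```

Trace:
`total = 36` → total = 36
`if total < 10: ...` → total < 10 is False, total < 35 is False, take else branch → num = 33
So num = 33

Answer: 33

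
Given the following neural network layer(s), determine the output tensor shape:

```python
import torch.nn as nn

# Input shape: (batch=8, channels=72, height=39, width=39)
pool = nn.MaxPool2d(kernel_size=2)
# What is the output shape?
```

Input: (8, 72, 39, 39) -> Output: (8, 72, 19, 19)

Answer: (8, 72, 19, 19)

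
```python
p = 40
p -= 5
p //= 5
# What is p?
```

Trace:
`p = 40` → p = 40
`p -= 5` → p = 35
`p //= 5` → p = 7
So p = 7

Answer: 7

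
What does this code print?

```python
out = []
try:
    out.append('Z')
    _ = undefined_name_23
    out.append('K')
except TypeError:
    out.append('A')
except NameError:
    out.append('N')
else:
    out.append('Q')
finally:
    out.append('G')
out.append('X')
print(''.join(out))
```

Execution trace: 'Z' (try body) → 'N' (except NameError) → 'G' (finally) → 'X' (after the try/except). Output: ZNGX

Answer: ZNGX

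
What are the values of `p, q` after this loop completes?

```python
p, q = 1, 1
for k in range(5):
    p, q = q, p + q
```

Fibonacci: after 5 iterations
`p, q` takes the values: (1, 1) → (1, 2) → (2, 3) → (3, 5) → (5, 8) → (8, 13)

Answer: 8, 13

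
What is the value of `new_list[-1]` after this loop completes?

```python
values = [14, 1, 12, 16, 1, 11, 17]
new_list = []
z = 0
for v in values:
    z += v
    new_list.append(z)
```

Cumulative sum ends at 72
`new_list` takes the values: [] → [14] → [14, 15] → [14, 15, 27] → [14, 15, 27, 43] → [14, 15, 27, 43, 44] → [14, 15, 27, 43, 44, 55] → [14, 15, 27, 43, 44, 55, 72]
So `new_list[-1]` = 72

Answer: 72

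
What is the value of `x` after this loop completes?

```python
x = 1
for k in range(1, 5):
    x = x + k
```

Start at 1, add 1 through 4
`x` takes the values: 1 → 2 → 4 → 7 → 11

Answer: 11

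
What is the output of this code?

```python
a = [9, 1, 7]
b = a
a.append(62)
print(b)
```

Key concept: basic list aliasing.
Step by step:
`a = [9, 1, 7]` → a = [9, 1, 7]
`b = a` → b = [9, 1, 7] (same object as a)
`a.append(62)` → a = [9, 1, 7, 62] (same object as b); b = [9, 1, 7, 62] (same object as a)
`print(b)` → prints [9, 1, 7, 62]

Answer: [9, 1, 7, 62]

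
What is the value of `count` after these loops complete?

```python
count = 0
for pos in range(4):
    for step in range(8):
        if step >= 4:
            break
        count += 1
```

Inner breaks at 4, outer runs 4 times
`count` takes the values: 0 → 1 → 2 → 3 → 4 → 5 → 6 → 7 → 8 → 9 → 10 → 11 → 12 → 13 → 14 → 15 → 16

Answer: 16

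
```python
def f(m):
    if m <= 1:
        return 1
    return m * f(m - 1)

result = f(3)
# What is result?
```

f(3) = 3 * 2 * 1 = 6

Answer: 6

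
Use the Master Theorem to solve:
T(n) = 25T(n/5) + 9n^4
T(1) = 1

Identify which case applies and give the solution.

a=25, b=5, f(n)=9n^4. log_5(25) = 2. Since c=4 > 2 and the regularity condition holds (25(n/5)^4 = (25/5^4)n^4 with 25/5^4 < 1), Case 3 applies: T(n) = Θ(f(n)) = O(n^4).

Answer: O(n^4) - Case 3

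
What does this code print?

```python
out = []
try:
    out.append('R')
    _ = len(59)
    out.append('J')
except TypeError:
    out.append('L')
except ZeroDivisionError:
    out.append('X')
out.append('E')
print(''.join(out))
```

Execution trace: 'R' (try body) → 'L' (except TypeError) → 'E' (after the try/except). Output: RLE

Answer: RLE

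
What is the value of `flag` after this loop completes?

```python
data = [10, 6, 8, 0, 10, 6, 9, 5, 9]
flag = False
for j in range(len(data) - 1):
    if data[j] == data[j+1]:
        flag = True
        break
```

Check consecutive duplicates in [10, 6, 8, 0, 10, 6, 9, 5, 9]
`flag` takes the values: False

Answer: False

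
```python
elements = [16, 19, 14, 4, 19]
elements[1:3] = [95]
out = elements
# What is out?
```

Trace:
`elements = [16, 19, 14, 4, 19]` → elements = [16, 19, 14, 4, 19]
`elements[1:3] = [95]` → elements = [16, 95, 4, 19]
`out = elements` → out = [16, 95, 4, 19]
So out = [16, 95, 4, 19]

Answer: [16, 95, 4, 19]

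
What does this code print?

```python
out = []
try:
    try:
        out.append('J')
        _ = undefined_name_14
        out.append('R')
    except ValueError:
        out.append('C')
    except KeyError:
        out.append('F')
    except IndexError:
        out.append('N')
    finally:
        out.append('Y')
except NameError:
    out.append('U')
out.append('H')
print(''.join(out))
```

Execution trace: 'J' (try body) → 'Y' (finally) → 'U' (outer except NameError) → 'H' (after the try/except). Output: JYUH

Answer: JYUH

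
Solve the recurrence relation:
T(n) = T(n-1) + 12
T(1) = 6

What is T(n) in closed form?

Unrolling: T(n) = T(1) + 12·(n-1) = 6 + 12(n-1) = 12n - 6.

Answer: T(n) = 12n - 6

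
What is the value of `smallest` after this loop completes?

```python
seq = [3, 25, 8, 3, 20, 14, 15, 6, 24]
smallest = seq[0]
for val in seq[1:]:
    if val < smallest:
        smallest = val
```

Minimum of [3, 25, 8, 3, 20, 14, 15, 6, 24]
`smallest` takes the values: 3

Answer: 3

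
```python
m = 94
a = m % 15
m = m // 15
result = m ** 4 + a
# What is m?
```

Trace:
`m = 94` → m = 94
`a = m % 15` → a = 4
`m = m // 15` → m = 6
`result = m ** 4 + a` → result = 1300
So m = 6

Answer: 6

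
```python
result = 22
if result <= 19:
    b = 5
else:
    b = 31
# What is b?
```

Trace:
`result = 22` → result = 22
`if result <= 19: ...` → result <= 19 is False, take else branch → b = 31
So b = 31

Answer: 31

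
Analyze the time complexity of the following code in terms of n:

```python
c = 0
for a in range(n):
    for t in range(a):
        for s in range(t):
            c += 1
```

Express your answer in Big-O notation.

Each loop level contributes: n × n × n. Multiplying the contributions gives O(n^3).

Answer: O(n^3)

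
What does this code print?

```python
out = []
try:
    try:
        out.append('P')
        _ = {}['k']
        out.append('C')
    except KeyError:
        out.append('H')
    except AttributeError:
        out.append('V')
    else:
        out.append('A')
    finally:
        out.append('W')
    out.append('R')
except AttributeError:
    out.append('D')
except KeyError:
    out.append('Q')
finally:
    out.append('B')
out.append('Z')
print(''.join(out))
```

Execution trace: 'P' (inner try body) → 'H' (inner except KeyError) → 'W' (inner finally) → 'R' (try body, no exception) → 'B' (finally) → 'Z' (after the try/except). Output: PHWRBZ

Answer: PHWRBZ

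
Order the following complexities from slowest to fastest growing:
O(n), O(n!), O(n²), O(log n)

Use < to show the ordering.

Ordered by growth rate: O(log n) < O(n) < O(n²) < O(n!)

Answer: O(log n) < O(n) < O(n²) < O(n!)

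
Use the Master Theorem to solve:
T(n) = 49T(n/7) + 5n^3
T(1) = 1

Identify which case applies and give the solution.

a=49, b=7, f(n)=5n^3. log_7(49) = 2. Since c=3 > 2 and the regularity condition holds (49(n/7)^3 = (49/7^3)n^3 with 49/7^3 < 1), Case 3 applies: T(n) = Θ(f(n)) = O(n^3).

Answer: O(n^3) - Case 3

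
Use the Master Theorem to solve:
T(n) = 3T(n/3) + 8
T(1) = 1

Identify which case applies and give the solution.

a=3, b=3, f(n)=8. log_3(3) = 1. Since c=0 < 1, Case 1 applies: T(n) = Θ(n^log_b(a)) = O(n).

Answer: O(n) - Case 1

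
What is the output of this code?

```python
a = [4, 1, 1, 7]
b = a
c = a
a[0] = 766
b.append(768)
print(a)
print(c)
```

Key concept: multiple aliases.
Step by step:
`a = [4, 1, 1, 7]` → a = [4, 1, 1, 7]
`b = a` → b = [4, 1, 1, 7] (same object as a)
`c = a` → c = [4, 1, 1, 7] (same object as a, b)
`a[0] = 766` → a = [766, 1, 1, 7] (same object as b, c); b = [766, 1, 1, 7] (same object as a, c); c = [766, 1, 1, 7] (same object as a, b)
`b.append(768)` → a = [766, 1, 1, 7, 768] (same object as b, c); b = [766, 1, 1, 7, 768] (same object as a, c); c = [766, 1, 1, 7, 768] (same object as a, b)
`print(a)` → prints [766, 1, 1, 7, 768]
`print(c)` → prints [766, 1, 1, 7, 768]

Answer:
[766, 1, 1, 7, 768]
[766, 1, 1, 7, 768]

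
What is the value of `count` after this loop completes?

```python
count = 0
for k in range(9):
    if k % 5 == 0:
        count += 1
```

Count numbers divisible by 5 in range(9)
`count` takes the values: 0 → 1 → 2

Answer: 2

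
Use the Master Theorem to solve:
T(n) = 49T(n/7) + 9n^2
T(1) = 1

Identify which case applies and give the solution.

a=49, b=7, f(n)=9n^2. log_7(49) = 2. Since c=2 = 2, Case 2 applies: T(n) = Θ(n^log_b(a) · log n) = O(n^2 log n).

Answer: O(n^2 log n) - Case 2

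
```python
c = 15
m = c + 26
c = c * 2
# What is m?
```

Trace:
`c = 15` → c = 15
`m = c + 26` → m = 41
`c = c * 2` → c = 30
So m = 41

Answer: 41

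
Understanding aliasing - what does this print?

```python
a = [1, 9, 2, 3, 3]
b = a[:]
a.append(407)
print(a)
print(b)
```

Key concept: slice [:] creates copy.
Step by step:
`a = [1, 9, 2, 3, 3]` → a = [1, 9, 2, 3, 3]
`b = a[:]` → b = [1, 9, 2, 3, 3]
`a.append(407)` → a = [1, 9, 2, 3, 3, 407]
`print(a)` → prints [1, 9, 2, 3, 3, 407]
`print(b)` → prints [1, 9, 2, 3, 3]

Answer:
[1, 9, 2, 3, 3, 407]
[1, 9, 2, 3, 3]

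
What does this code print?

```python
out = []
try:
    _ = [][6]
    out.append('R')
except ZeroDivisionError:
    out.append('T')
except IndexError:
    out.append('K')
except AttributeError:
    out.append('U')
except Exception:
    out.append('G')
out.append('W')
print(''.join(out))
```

Execution trace: 'K' (except IndexError) → 'W' (after the try/except). Output: KW

Answer: KW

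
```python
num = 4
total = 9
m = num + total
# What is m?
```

Trace:
`num = 4` → num = 4
`total = 9` → total = 9
`m = num + total` → m = 13
So m = 13

Answer: 13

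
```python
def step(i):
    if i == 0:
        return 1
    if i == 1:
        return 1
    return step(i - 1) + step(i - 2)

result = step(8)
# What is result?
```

Build up from base cases: step(0)=1, step(1)=1, step(2)=2, step(3)=3, step(4)=5, step(5)=8, step(6)=13, ..., step(8)=34

Answer: 34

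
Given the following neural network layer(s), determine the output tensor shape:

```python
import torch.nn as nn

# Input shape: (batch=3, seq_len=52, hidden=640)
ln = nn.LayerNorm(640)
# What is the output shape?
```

Input: (3, 52, 640) -> Output: (3, 52, 640)

Answer: (3, 52, 640)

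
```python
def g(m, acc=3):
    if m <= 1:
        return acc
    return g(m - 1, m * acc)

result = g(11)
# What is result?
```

Accumulator trace (n, acc): (11, 3) -> (10, 33) -> (9, 330) -> (8, 2970) -> (7, 23760) -> (6, 166320) -> (5, 997920) -> (4, 4989600) -> (3, 19958400) -> (2, 59875200) -> (1, 119750400) -> return 119750400

Answer: 119750400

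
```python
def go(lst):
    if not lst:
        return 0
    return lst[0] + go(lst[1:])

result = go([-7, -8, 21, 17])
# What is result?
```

(-7) + (-8) + 21 + 17 + 0 = 23

Answer: 23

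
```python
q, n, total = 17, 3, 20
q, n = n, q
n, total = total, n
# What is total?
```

Trace:
`q, n, total = 17, 3, 20` → q = 17; n = 3; total = 20
`q, n = n, q` → q = 3; n = 17
`n, total = total, n` → n = 20; total = 17
So total = 17

Answer: 17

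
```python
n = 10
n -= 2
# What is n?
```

Trace:
`n = 10` → n = 10
`n -= 2` → n = 8
So n = 8

Answer: 8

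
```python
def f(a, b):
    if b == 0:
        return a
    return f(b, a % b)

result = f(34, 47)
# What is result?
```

f(34, 47) -> f(47, 34) -> f(34, 13) -> f(13, 8) -> f(8, 5) -> f(5, 3) -> f(3, 2) -> f(2, 1) -> f(1, 0) -> 1

Answer: 1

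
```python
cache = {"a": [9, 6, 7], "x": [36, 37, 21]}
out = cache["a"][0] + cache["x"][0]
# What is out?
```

Trace:
`cache = {"a": [9, 6, 7], "x": [36, 37, 21]}` → cache = {'a': [9, 6, 7], 'x': [36, 37, 21]}
`out = cache["a"][0] + cache["x"][0]` → out = 45
So out = 45

Answer: 45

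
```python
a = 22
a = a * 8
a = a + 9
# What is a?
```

Trace:
`a = 22` → a = 22
`a = a * 8` → a = 176
`a = a + 9` → a = 185
So a = 185

Answer: 185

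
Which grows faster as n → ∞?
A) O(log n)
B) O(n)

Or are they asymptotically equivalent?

O(log n) vs O(n): Higher order terms dominate.

Answer: B) O(n) grows faster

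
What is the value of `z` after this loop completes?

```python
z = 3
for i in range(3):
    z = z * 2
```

Multiply by 2, 3 times: 3 * 2^3 = 24
`z` takes the values: 3 → 6 → 12 → 24

Answer: 24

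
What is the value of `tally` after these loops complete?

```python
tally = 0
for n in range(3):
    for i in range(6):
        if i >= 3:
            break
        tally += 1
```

Inner breaks at 3, outer runs 3 times
`tally` takes the values: 0 → 1 → 2 → 3 → 4 → 5 → 6 → 7 → 8 → 9

Answer: 9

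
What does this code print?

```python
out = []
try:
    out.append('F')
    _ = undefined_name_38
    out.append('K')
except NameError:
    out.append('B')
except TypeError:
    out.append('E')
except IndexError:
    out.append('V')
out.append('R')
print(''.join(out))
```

Execution trace: 'F' (try body) → 'B' (except NameError) → 'R' (after the try/except). Output: FBR

Answer: FBR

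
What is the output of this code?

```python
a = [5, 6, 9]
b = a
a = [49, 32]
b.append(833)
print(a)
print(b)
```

Key concept: rebinding vs mutation: a is rebound to a new list, b still points at the original.
Step by step:
`a = [5, 6, 9]` → a = [5, 6, 9]
`b = a` → b = [5, 6, 9] (same object as a)
`a = [49, 32]` → a = [49, 32]
`b.append(833)` → b = [5, 6, 9, 833]
`print(a)` → prints [49, 32]
`print(b)` → prints [5, 6, 9, 833]

Answer:
[49, 32]
[5, 6, 9, 833]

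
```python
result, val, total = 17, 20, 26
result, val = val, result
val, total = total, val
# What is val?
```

Trace:
`result, val, total = 17, 20, 26` → result = 17; val = 20; total = 26
`result, val = val, result` → result = 20; val = 17
`val, total = total, val` → val = 26; total = 17
So val = 26

Answer: 26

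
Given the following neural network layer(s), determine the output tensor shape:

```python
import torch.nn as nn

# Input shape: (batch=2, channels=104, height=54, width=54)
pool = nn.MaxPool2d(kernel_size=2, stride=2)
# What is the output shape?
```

Input: (2, 104, 54, 54) -> Output: (2, 104, 27, 27)

Answer: (2, 104, 27, 27)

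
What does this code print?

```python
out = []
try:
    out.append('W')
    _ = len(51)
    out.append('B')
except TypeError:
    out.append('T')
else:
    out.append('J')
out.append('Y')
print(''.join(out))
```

Execution trace: 'W' (try body) → 'T' (except TypeError) → 'Y' (after the try/except). Output: WTY

Answer: WTY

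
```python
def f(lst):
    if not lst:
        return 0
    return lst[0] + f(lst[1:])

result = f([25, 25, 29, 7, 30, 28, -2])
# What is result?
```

25 + 25 + 29 + 7 + 30 + 28 + (-2) + 0 = 142

Answer: 142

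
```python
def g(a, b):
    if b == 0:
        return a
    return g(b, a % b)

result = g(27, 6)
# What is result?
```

g(27, 6) -> g(6, 3) -> g(3, 0) -> 3

Answer: 3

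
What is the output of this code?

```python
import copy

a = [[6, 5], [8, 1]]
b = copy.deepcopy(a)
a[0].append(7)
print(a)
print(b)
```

Key concept: deep copy is fully independent.
Step by step:
`a = [[6, 5], [8, 1]]` → a = [[6, 5], [8, 1]]
`b = copy.deepcopy(a)` → b = [[6, 5], [8, 1]]
`a[0].append(7)` → a = [[6, 5, 7], [8, 1]]
`print(a)` → prints [[6, 5, 7], [8, 1]]
`print(b)` → prints [[6, 5], [8, 1]]

Answer:
[[6, 5, 7], [8, 1]]
[[6, 5], [8, 1]]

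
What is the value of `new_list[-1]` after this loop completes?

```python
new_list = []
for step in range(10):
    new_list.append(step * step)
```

Last element of squares 0 to 9
`new_list` takes the values: [] → [0] → [0, 1] → [0, 1, 4] → [0, 1, 4, 9] → [0, 1, 4, 9, 16] → [0, 1, 4, 9, 16, 25] → [0, 1, 4, 9, 16, 25, 36] → [0, 1, 4, 9, 16, 25, 36, 49] → [0, 1, 4, 9, 16, 25, 36, 49, 64] → [0, 1, 4, 9, 16, 25, 36, 49, 64, 81]
So `new_list[-1]` = 81

Answer: 81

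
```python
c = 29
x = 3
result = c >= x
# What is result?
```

Trace:
`c = 29` → c = 29
`x = 3` → x = 3
`result = c >= x` → result = True
So result = True

Answer: True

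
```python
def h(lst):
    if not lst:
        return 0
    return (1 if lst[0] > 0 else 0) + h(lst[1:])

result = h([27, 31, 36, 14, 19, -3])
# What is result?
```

Count of positive elements in [27, 31, 36, 14, 19, -3] = 5

Answer: 5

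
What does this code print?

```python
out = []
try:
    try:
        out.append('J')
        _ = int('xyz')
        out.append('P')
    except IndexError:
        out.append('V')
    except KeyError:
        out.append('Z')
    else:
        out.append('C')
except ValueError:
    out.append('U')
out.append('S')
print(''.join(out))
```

Execution trace: 'J' (try body) → 'U' (outer except ValueError) → 'S' (after the try/except). Output: JUS

Answer: JUS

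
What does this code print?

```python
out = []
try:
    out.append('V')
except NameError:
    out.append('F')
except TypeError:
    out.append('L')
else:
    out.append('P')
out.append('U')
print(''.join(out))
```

Execution trace: 'V' (try body, no exception) → 'P' (else) → 'U' (after the try/except). Output: VPU

Answer: VPU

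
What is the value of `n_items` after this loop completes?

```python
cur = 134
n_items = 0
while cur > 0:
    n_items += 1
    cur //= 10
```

Count digits by repeated division by 10
`n_items` takes the values: 0 → 1 → 2 → 3

Answer: 3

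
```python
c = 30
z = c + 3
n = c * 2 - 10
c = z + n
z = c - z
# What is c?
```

Trace:
`c = 30` → c = 30
`z = c + 3` → z = 33
`n = c * 2 - 10` → n = 50
`c = z + n` → c = 83
`z = c - z` → z = 50
So c = 83

Answer: 83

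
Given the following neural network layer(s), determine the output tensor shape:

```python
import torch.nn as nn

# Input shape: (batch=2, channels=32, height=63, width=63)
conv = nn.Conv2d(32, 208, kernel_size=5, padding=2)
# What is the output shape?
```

Input: (2, 32, 63, 63) -> Output: (2, 208, 63, 63)

Answer: (2, 208, 63, 63)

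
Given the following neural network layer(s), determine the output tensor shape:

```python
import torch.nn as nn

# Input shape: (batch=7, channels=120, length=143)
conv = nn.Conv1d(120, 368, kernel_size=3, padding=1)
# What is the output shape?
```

Input: (7, 120, 143) -> Output: (7, 368, 143)

Answer: (7, 368, 143)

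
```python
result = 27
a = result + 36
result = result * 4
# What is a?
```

Trace:
`result = 27` → result = 27
`a = result + 36` → a = 63
`result = result * 4` → result = 108
So a = 63

Answer: 63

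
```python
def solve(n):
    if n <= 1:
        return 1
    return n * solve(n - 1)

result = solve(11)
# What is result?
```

solve(11) = 11 * 10 * 9 * 8 * 7 * 6 * 5 * 4 * 3 * 2 * 1 = 39916800

Answer: 39916800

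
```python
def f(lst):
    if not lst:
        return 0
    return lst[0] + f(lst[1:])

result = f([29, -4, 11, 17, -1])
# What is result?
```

29 + (-4) + 11 + 17 + (-1) + 0 = 52

Answer: 52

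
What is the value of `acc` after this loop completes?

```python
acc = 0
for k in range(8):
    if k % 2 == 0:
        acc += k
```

Sum of even numbers 0 to 7
`acc` takes the values: 0 → 2 → 6 → 12

Answer: 12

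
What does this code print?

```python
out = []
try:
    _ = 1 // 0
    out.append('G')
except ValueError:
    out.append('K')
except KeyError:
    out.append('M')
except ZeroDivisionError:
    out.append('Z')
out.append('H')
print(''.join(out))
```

Execution trace: 'Z' (except ZeroDivisionError) → 'H' (after the try/except). Output: ZH

Answer: ZH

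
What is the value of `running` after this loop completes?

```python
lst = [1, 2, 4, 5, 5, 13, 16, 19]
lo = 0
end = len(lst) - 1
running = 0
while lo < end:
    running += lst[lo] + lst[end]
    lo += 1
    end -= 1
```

Sum of pairs from ends
`running` takes the values: 0 → 20 → 38 → 55 → 65

Answer: 65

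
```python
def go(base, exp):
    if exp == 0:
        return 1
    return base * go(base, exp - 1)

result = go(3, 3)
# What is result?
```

go(3, 3) = 3 * 3 * 3 = 27

Answer: 27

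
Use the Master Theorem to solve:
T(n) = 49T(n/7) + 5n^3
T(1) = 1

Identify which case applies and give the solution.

a=49, b=7, f(n)=5n^3. log_7(49) = 2. Since c=3 > 2 and the regularity condition holds (49(n/7)^3 = (49/7^3)n^3 with 49/7^3 < 1), Case 3 applies: T(n) = Θ(f(n)) = O(n^3).

Answer: O(n^3) - Case 3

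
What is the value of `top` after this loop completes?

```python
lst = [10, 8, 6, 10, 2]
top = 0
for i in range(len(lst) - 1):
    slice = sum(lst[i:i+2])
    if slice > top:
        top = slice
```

Max sum of 2-element window in [10, 8, 6, 10, 2]
`top` takes the values: 0 → 18

Answer: 18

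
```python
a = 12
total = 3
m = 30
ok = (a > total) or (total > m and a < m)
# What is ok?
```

Trace:
`a = 12` → a = 12
`total = 3` → total = 3
`m = 30` → m = 30
`ok = (a > total) or (total > m and a < m)` → ok = True
So ok = True

Answer: True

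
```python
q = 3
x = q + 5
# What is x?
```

Trace:
`q = 3` → q = 3
`x = q + 5` → x = 8
So x = 8

Answer: 8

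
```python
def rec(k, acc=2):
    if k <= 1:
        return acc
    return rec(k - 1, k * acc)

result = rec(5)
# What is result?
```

Accumulator trace (n, acc): (5, 2) -> (4, 10) -> (3, 40) -> (2, 120) -> (1, 240) -> return 240

Answer: 240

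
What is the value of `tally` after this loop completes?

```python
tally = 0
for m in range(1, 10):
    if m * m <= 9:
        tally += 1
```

Count numbers where m² ≤ 9
`tally` takes the values: 0 → 1 → 2 → 3

Answer: 3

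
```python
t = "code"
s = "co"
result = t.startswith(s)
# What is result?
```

Trace:
`t = "code"` → t = 'code'
`s = "co"` → s = 'co'
`result = t.startswith(s)` → result = True
So result = True

Answer: True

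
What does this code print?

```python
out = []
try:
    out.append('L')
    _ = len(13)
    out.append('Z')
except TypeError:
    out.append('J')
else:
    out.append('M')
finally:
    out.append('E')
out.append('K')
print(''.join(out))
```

Execution trace: 'L' (try body) → 'J' (except TypeError) → 'E' (finally) → 'K' (after the try/except). Output: LJEK

Answer: LJEK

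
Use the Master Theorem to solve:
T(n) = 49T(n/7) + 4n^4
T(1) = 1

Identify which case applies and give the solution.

a=49, b=7, f(n)=4n^4. log_7(49) = 2. Since c=4 > 2 and the regularity condition holds (49(n/7)^4 = (49/7^4)n^4 with 49/7^4 < 1), Case 3 applies: T(n) = Θ(f(n)) = O(n^4).

Answer: O(n^4) - Case 3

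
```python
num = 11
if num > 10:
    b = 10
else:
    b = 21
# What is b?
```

Trace:
`num = 11` → num = 11
`if num > 10: ...` → num > 10 is True → b = 10
So b = 10

Answer: 10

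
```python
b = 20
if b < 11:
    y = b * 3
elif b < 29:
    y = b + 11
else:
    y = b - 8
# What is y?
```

Trace:
`b = 20` → b = 20
`if b < 11: ...` → b < 11 is False, b < 29 is True → y = 31
So y = 31

Answer: 31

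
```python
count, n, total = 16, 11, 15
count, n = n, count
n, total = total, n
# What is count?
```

Trace:
`count, n, total = 16, 11, 15` → count = 16; n = 11; total = 15
`count, n = n, count` → count = 11; n = 16
`n, total = total, n` → n = 15; total = 16
So count = 11

Answer: 11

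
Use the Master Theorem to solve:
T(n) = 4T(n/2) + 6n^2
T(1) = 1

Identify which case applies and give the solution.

a=4, b=2, f(n)=6n^2. log_2(4) = 2. Since c=2 = 2, Case 2 applies: T(n) = Θ(n^log_b(a) · log n) = O(n^2 log n).

Answer: O(n^2 log n) - Case 2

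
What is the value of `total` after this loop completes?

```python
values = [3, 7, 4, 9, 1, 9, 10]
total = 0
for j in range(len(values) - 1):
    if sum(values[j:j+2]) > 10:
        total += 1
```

Count windows with sum > 10
`total` takes the values: 0 → 1 → 2 → 3

Answer: 3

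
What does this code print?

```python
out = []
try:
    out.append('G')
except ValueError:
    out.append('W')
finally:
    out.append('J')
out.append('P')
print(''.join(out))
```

Execution trace: 'G' (try body, no exception) → 'J' (finally) → 'P' (after the try/except). Output: GJP

Answer: GJP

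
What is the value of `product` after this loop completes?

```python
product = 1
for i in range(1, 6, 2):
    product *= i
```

Product of 1, 3, 5, ... up to 5
`product` takes the values: 1 → 3 → 15

Answer: 15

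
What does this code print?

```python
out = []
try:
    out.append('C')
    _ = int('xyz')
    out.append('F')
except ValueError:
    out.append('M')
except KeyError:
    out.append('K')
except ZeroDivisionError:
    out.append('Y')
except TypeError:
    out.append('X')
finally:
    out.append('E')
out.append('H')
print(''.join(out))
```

Execution trace: 'C' (try body) → 'M' (except ValueError) → 'E' (finally) → 'H' (after the try/except). Output: CMEH

Answer: CMEH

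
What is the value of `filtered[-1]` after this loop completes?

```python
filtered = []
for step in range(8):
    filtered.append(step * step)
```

Last element of squares 0 to 7
`filtered` takes the values: [] → [0] → [0, 1] → [0, 1, 4] → [0, 1, 4, 9] → [0, 1, 4, 9, 16] → [0, 1, 4, 9, 16, 25] → [0, 1, 4, 9, 16, 25, 36] → [0, 1, 4, 9, 16, 25, 36, 49]
So `filtered[-1]` = 49

Answer: 49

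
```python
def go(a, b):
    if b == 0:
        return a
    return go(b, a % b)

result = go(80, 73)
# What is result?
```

go(80, 73) -> go(73, 7) -> go(7, 3) -> go(3, 1) -> go(1, 0) -> 1

Answer: 1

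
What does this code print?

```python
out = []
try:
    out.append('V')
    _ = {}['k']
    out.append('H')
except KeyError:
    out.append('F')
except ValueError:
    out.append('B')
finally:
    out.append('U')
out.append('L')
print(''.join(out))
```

Execution trace: 'V' (try body) → 'F' (except KeyError) → 'U' (finally) → 'L' (after the try/except). Output: VFUL

Answer: VFUL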